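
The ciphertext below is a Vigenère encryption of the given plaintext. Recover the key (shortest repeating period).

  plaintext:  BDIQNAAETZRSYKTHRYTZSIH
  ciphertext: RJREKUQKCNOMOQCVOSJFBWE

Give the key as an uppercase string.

QGJOXU

  i= 0: R-B = 16 → Q
  i= 1: J-D =  6 → G
  i= 2: R-I =  9 → J
  i= 3: E-Q = 14 → O
  i= 4: K-N = 23 → X
  i= 5: U-A = 20 → U
  i= 6: Q-A = 16 → Q
  i= 7: K-E =  6 → G
  i= 8: C-T =  9 → J
  i= 9: N-Z = 14 → O
  i=10: O-R = 23 → X
  i=11: M-S = 20 → U
  i=12: O-Y = 16 → Q
  i=13: Q-K =  6 → G
  i=14: C-T =  9 → J
  i=15: V-H = 14 → O
  i=16: O-R = 23 → X
  i=17: S-Y = 20 → U
  i=18: J-T = 16 → Q
  i=19: F-Z =  6 → G
  i=20: B-S =  9 → J
  i=21: W-I = 14 → O
  i=22: E-H = 23 → X
  shifts repeat with period 6: QGJOXU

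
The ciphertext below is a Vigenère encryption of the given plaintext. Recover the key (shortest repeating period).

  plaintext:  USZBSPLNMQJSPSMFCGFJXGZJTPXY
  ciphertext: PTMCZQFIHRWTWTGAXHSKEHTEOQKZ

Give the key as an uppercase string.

VBNBHBUV

  i= 0: P-U = 21 → V
  i= 1: T-S =  1 → B
  i= 2: M-Z = 13 → N
  i= 3: C-B =  1 → B
  i= 4: Z-S =  7 → H
  i= 5: Q-P =  1 → B
  i= 6: F-L = 20 → U
  i= 7: I-N = 21 → V
  i= 8: H-M = 21 → V
  i= 9: R-Q =  1 → B
  i=10: W-J = 13 → N
  i=11: T-S =  1 → B
  i=12: W-P =  7 → H
  i=13: T-S =  1 → B
  i=14: G-M = 20 → U
  i=15: A-F = 21 → V
  i=16: X-C = 21 → V
  i=17: H-G =  1 → B
  i=18: S-F = 13 → N
  i=19: K-J =  1 → B
  i=20: E-X =  7 → H
  i=21: H-G =  1 → B
  i=22: T-Z = 20 → U
  i=23: E-J = 21 → V
  i=24: O-T = 21 → V
  i=25: Q-P =  1 → B
  i=26: K-X = 13 → N
  i=27: Z-Y =  1 → B
  shifts repeat with period 8: VBNBHBUV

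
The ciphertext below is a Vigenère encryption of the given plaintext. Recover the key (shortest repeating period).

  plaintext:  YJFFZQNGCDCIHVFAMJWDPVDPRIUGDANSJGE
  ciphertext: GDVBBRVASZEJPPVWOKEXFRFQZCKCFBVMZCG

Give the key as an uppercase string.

  i= 0: G-Y =  8 → I
  i= 1: D-J = 20 → U
  i= 2: V-F = 16 → Q
  i= 3: B-F = 22 → W
  i= 4: B-Z =  2 → C
  i= 5: R-Q =  1 → B
  i= 6: V-N =  8 → I
  i= 7: A-G = 20 → U
  i= 8: S-C = 16 → Q
  i= 9: Z-D = 22 → W
  i=10: E-C =  2 → C
  i=11: J-I =  1 → B
  i=12: P-H =  8 → I
  i=13: P-V = 20 → U
  i=14: V-F = 16 → Q
  i=15: W-A = 22 → W
  i=16: O-M =  2 → C
  i=17: K-J =  1 → B
  i=18: E-W =  8 → I
  i=19: X-D = 20 → U
  i=20: F-P = 16 → Q
  i=21: R-V = 22 → W
  i=22: F-D =  2 → C
  i=23: Q-P =  1 → B
  i=24: Z-R =  8 → I
  i=25: C-I = 20 → U
  i=26: K-U = 16 → Q
  i=27: C-G = 22 → W
  i=28: F-D =  2 → C
  i=29: B-A =  1 → B
  i=30: V-N =  8 → I
  i=31: M-S = 20 → U
  i=32: Z-J = 16 → Q
  i=33: C-G = 22 → W
  i=34: G-E =  2 → C
  shifts repeat with period 6: IUQWCB

IUQWCB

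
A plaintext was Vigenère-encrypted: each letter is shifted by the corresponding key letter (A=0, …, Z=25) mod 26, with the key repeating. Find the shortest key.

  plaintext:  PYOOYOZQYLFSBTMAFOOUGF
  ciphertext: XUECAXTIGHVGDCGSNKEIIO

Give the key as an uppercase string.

  i= 0: X-P =  8 → I
  i= 1: U-Y = 22 → W
  i= 2: E-O = 16 → Q
  i= 3: C-O = 14 → O
  i= 4: A-Y =  2 → C
  i= 5: X-O =  9 → J
  i= 6: T-Z = 20 → U
  i= 7: I-Q = 18 → S
  i= 8: G-Y =  8 → I
  i= 9: H-L = 22 → W
  i=10: V-F = 16 → Q
  i=11: G-S = 14 → O
  i=12: D-B =  2 → C
  i=13: C-T =  9 → J
  i=14: G-M = 20 → U
  i=15: S-A = 18 → S
  i=16: N-F =  8 → I
  i=17: K-O = 22 → W
  i=18: E-O = 16 → Q
  i=19: I-U = 14 → O
  i=20: I-G =  2 → C
  i=21: O-F =  9 → J
  shifts repeat with period 8: IWQOCJUS

IWQOCJUS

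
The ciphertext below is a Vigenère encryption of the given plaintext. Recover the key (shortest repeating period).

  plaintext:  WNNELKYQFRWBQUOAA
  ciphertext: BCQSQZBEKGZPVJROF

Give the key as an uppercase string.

  i= 0: B-W =  5 → F
  i= 1: C-N = 15 → P
  i= 2: Q-N =  3 → D
  i= 3: S-E = 14 → O
  i= 4: Q-L =  5 → F
  i= 5: Z-K = 15 → P
  i= 6: B-Y =  3 → D
  i= 7: E-Q = 14 → O
  i= 8: K-F =  5 → F
  i= 9: G-R = 15 → P
  i=10: Z-W =  3 → D
  i=11: P-B = 14 → O
  i=12: V-Q =  5 → F
  i=13: J-U = 15 → P
  i=14: R-O =  3 → D
  i=15: O-A = 14 → O
  i=16: F-A =  5 → F
  shifts repeat with period 4: FPDO

FPDO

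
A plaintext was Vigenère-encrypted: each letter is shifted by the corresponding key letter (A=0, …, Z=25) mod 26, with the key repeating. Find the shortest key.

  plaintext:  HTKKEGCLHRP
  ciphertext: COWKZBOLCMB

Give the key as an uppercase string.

VVMA

  i= 0: C-H = 21 → V
  i= 1: O-T = 21 → V
  i= 2: W-K = 12 → M
  i= 3: K-K =  0 → A
  i= 4: Z-E = 21 → V
  i= 5: B-G = 21 → V
  i= 6: O-C = 12 → M
  i= 7: L-L =  0 → A
  i= 8: C-H = 21 → V
  i= 9: M-R = 21 → V
  i=10: B-P = 12 → M
  shifts repeat with period 4: VVMA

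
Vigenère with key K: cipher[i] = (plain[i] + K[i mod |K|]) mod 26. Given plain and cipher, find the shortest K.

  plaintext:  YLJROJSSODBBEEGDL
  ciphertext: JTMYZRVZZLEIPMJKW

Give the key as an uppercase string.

  i= 0: J-Y = 11 → L
  i= 1: T-L =  8 → I
  i= 2: M-J =  3 → D
  i= 3: Y-R =  7 → H
  i= 4: Z-O = 11 → L
  i= 5: R-J =  8 → I
  i= 6: V-S =  3 → D
  i= 7: Z-S =  7 → H
  i= 8: Z-O = 11 → L
  i= 9: L-D =  8 → I
  i=10: E-B =  3 → D
  i=11: I-B =  7 → H
  i=12: P-E = 11 → L
  i=13: M-E =  8 → I
  i=14: J-G =  3 → D
  i=15: K-D =  7 → H
  i=16: W-L = 11 → L
  shifts repeat with period 4: LIDH

LIDH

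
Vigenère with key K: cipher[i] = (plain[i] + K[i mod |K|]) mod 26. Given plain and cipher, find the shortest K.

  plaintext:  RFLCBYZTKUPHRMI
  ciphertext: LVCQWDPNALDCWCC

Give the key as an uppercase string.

UQROVFQ

  i= 0: L-R = 20 → U
  i= 1: V-F = 16 → Q
  i= 2: C-L = 17 → R
  i= 3: Q-C = 14 → O
  i= 4: W-B = 21 → V
  i= 5: D-Y =  5 → F
  i= 6: P-Z = 16 → Q
  i= 7: N-T = 20 → U
  i= 8: A-K = 16 → Q
  i= 9: L-U = 17 → R
  i=10: D-P = 14 → O
  i=11: C-H = 21 → V
  i=12: W-R =  5 → F
  i=13: C-M = 16 → Q
  i=14: C-I = 20 → U
  shifts repeat with period 7: UQROVFQ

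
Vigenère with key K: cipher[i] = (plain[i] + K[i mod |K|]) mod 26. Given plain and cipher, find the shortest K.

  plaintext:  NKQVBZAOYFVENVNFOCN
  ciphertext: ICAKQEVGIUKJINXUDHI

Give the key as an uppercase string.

VSKPPF

  i= 0: I-N = 21 → V
  i= 1: C-K = 18 → S
  i= 2: A-Q = 10 → K
  i= 3: K-V = 15 → P
  i= 4: Q-B = 15 → P
  i= 5: E-Z =  5 → F
  i= 6: V-A = 21 → V
  i= 7: G-O = 18 → S
  i= 8: I-Y = 10 → K
  i= 9: U-F = 15 → P
  i=10: K-V = 15 → P
  i=11: J-E =  5 → F
  i=12: I-N = 21 → V
  i=13: N-V = 18 → S
  i=14: X-N = 10 → K
  i=15: U-F = 15 → P
  i=16: D-O = 15 → P
  i=17: H-C =  5 → F
  i=18: I-N = 21 → V
  shifts repeat with period 6: VSKPPF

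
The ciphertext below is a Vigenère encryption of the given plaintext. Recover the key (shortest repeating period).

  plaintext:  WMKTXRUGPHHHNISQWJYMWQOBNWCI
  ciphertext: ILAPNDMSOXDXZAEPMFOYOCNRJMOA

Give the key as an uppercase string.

MZQWQMS

  i= 0: I-W = 12 → M
  i= 1: L-M = 25 → Z
  i= 2: A-K = 16 → Q
  i= 3: P-T = 22 → W
  i= 4: N-X = 16 → Q
  i= 5: D-R = 12 → M
  i= 6: M-U = 18 → S
  i= 7: S-G = 12 → M
  i= 8: O-P = 25 → Z
  i= 9: X-H = 16 → Q
  i=10: D-H = 22 → W
  i=11: X-H = 16 → Q
  i=12: Z-N = 12 → M
  i=13: A-I = 18 → S
  i=14: E-S = 12 → M
  i=15: P-Q = 25 → Z
  i=16: M-W = 16 → Q
  i=17: F-J = 22 → W
  i=18: O-Y = 16 → Q
  i=19: Y-M = 12 → M
  i=20: O-W = 18 → S
  i=21: C-Q = 12 → M
  i=22: N-O = 25 → Z
  i=23: R-B = 16 → Q
  i=24: J-N = 22 → W
  i=25: M-W = 16 → Q
  i=26: O-C = 12 → M
  i=27: A-I = 18 → S
  shifts repeat with period 7: MZQWQMS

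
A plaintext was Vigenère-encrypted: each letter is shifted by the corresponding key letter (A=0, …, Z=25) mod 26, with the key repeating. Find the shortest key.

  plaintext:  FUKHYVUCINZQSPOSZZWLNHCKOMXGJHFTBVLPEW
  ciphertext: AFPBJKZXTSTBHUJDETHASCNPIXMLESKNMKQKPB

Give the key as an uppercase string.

  i= 0: A-F = 21 → V
  i= 1: F-U = 11 → L
  i= 2: P-K =  5 → F
  i= 3: B-H = 20 → U
  i= 4: J-Y = 11 → L
  i= 5: K-V = 15 → P
  i= 6: Z-U =  5 → F
  i= 7: X-C = 21 → V
  i= 8: T-I = 11 → L
  i= 9: S-N =  5 → F
  i=10: T-Z = 20 → U
  i=11: B-Q = 11 → L
  i=12: H-S = 15 → P
  i=13: U-P =  5 → F
  i=14: J-O = 21 → V
  i=15: D-S = 11 → L
  i=16: E-Z =  5 → F
  i=17: T-Z = 20 → U
  i=18: H-W = 11 → L
  i=19: A-L = 15 → P
  i=20: S-N =  5 → F
  i=21: C-H = 21 → V
  i=22: N-C = 11 → L
  i=23: P-K =  5 → F
  i=24: I-O = 20 → U
  i=25: X-M = 11 → L
  i=26: M-X = 15 → P
  i=27: L-G =  5 → F
  i=28: E-J = 21 → V
  i=29: S-H = 11 → L
  i=30: K-F =  5 → F
  i=31: N-T = 20 → U
  i=32: M-B = 11 → L
  i=33: K-V = 15 → P
  i=34: Q-L =  5 → F
  i=35: K-P = 21 → V
  i=36: P-E = 11 → L
  i=37: B-W =  5 → F
  shifts repeat with period 7: VLFULPF

VLFULPF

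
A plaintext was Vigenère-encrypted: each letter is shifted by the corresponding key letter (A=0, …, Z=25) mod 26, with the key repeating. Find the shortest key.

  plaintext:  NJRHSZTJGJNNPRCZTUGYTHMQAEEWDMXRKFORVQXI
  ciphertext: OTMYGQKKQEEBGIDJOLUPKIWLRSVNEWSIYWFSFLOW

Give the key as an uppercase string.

BKVRORR

  i= 0: O-N =  1 → B
  i= 1: T-J = 10 → K
  i= 2: M-R = 21 → V
  i= 3: Y-H = 17 → R
  i= 4: G-S = 14 → O
  i= 5: Q-Z = 17 → R
  i= 6: K-T = 17 → R
  i= 7: K-J =  1 → B
  i= 8: Q-G = 10 → K
  i= 9: E-J = 21 → V
  i=10: E-N = 17 → R
  i=11: B-N = 14 → O
  i=12: G-P = 17 → R
  i=13: I-R = 17 → R
  i=14: D-C =  1 → B
  i=15: J-Z = 10 → K
  i=16: O-T = 21 → V
  i=17: L-U = 17 → R
  i=18: U-G = 14 → O
  i=19: P-Y = 17 → R
  i=20: K-T = 17 → R
  i=21: I-H =  1 → B
  i=22: W-M = 10 → K
  i=23: L-Q = 21 → V
  i=24: R-A = 17 → R
  i=25: S-E = 14 → O
  i=26: V-E = 17 → R
  i=27: N-W = 17 → R
  i=28: E-D =  1 → B
  i=29: W-M = 10 → K
  i=30: S-X = 21 → V
  i=31: I-R = 17 → R
  i=32: Y-K = 14 → O
  i=33: W-F = 17 → R
  i=34: F-O = 17 → R
  i=35: S-R =  1 → B
  i=36: F-V = 10 → K
  i=37: L-Q = 21 → V
  i=38: O-X = 17 → R
  i=39: W-I = 14 → O
  shifts repeat with period 7: BKVRORR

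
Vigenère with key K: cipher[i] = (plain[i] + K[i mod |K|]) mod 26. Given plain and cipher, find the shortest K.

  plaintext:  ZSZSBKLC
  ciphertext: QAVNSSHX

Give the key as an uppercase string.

RIWV

  i= 0: Q-Z = 17 → R
  i= 1: A-S =  8 → I
  i= 2: V-Z = 22 → W
  i= 3: N-S = 21 → V
  i= 4: S-B = 17 → R
  i= 5: S-K =  8 → I
  i= 6: H-L = 22 → W
  i= 7: X-C = 21 → V
  shifts repeat with period 4: RIWV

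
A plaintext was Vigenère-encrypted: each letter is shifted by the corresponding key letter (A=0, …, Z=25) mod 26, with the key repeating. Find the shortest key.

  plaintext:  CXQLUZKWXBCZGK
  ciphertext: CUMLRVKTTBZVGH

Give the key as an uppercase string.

AXW

  i= 0: C-C =  0 → A
  i= 1: U-X = 23 → X
  i= 2: M-Q = 22 → W
  i= 3: L-L =  0 → A
  i= 4: R-U = 23 → X
  i= 5: V-Z = 22 → W
  i= 6: K-K =  0 → A
  i= 7: T-W = 23 → X
  i= 8: T-X = 22 → W
  i= 9: B-B =  0 → A
  i=10: Z-C = 23 → X
  i=11: V-Z = 22 → W
  i=12: G-G =  0 → A
  i=13: H-K = 23 → X
  shifts repeat with period 3: AXW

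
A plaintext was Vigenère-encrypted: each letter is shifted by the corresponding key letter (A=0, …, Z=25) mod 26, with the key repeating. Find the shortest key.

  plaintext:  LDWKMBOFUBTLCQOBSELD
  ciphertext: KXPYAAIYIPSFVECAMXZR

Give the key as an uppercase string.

ZUTOO

  i= 0: K-L = 25 → Z
  i= 1: X-D = 20 → U
  i= 2: P-W = 19 → T
  i= 3: Y-K = 14 → O
  i= 4: A-M = 14 → O
  i= 5: A-B = 25 → Z
  i= 6: I-O = 20 → U
  i= 7: Y-F = 19 → T
  i= 8: I-U = 14 → O
  i= 9: P-B = 14 → O
  i=10: S-T = 25 → Z
  i=11: F-L = 20 → U
  i=12: V-C = 19 → T
  i=13: E-Q = 14 → O
  i=14: C-O = 14 → O
  i=15: A-B = 25 → Z
  i=16: M-S = 20 → U
  i=17: X-E = 19 → T
  i=18: Z-L = 14 → O
  i=19: R-D = 14 → O
  shifts repeat with period 5: ZUTOO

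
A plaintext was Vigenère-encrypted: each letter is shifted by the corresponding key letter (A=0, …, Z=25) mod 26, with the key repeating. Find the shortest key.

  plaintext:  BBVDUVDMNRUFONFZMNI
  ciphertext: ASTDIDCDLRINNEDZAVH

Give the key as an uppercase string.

  i= 0: A-B = 25 → Z
  i= 1: S-B = 17 → R
  i= 2: T-V = 24 → Y
  i= 3: D-D =  0 → A
  i= 4: I-U = 14 → O
  i= 5: D-V =  8 → I
  i= 6: C-D = 25 → Z
  i= 7: D-M = 17 → R
  i= 8: L-N = 24 → Y
  i= 9: R-R =  0 → A
  i=10: I-U = 14 → O
  i=11: N-F =  8 → I
  i=12: N-O = 25 → Z
  i=13: E-N = 17 → R
  i=14: D-F = 24 → Y
  i=15: Z-Z =  0 → A
  i=16: A-M = 14 → O
  i=17: V-N =  8 → I
  i=18: H-I = 25 → Z
  shifts repeat with period 6: ZRYAOI

ZRYAOI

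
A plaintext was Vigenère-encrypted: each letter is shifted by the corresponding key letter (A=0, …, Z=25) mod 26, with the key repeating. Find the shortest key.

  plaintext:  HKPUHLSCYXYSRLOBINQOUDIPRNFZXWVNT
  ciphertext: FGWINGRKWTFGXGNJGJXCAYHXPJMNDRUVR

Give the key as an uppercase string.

  i= 0: F-H = 24 → Y
  i= 1: G-K = 22 → W
  i= 2: W-P =  7 → H
  i= 3: I-U = 14 → O
  i= 4: N-H =  6 → G
  i= 5: G-L = 21 → V
  i= 6: R-S = 25 → Z
  i= 7: K-C =  8 → I
  i= 8: W-Y = 24 → Y
  i= 9: T-X = 22 → W
  i=10: F-Y =  7 → H
  i=11: G-S = 14 → O
  i=12: X-R =  6 → G
  i=13: G-L = 21 → V
  i=14: N-O = 25 → Z
  i=15: J-B =  8 → I
  i=16: G-I = 24 → Y
  i=17: J-N = 22 → W
  i=18: X-Q =  7 → H
  i=19: C-O = 14 → O
  i=20: A-U =  6 → G
  i=21: Y-D = 21 → V
  i=22: H-I = 25 → Z
  i=23: X-P =  8 → I
  i=24: P-R = 24 → Y
  i=25: J-N = 22 → W
  i=26: M-F =  7 → H
  i=27: N-Z = 14 → O
  i=28: D-X =  6 → G
  i=29: R-W = 21 → V
  i=30: U-V = 25 → Z
  i=31: V-N =  8 → I
  i=32: R-T = 24 → Y
  shifts repeat with period 8: YWHOGVZI

YWHOGVZI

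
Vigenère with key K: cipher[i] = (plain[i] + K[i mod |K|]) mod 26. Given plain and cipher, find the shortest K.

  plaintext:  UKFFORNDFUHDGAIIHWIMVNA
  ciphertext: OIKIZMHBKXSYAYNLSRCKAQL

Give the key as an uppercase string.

  i= 0: O-U = 20 → U
  i= 1: I-K = 24 → Y
  i= 2: K-F =  5 → F
  i= 3: I-F =  3 → D
  i= 4: Z-O = 11 → L
  i= 5: M-R = 21 → V
  i= 6: H-N = 20 → U
  i= 7: B-D = 24 → Y
  i= 8: K-F =  5 → F
  i= 9: X-U =  3 → D
  i=10: S-H = 11 → L
  i=11: Y-D = 21 → V
  i=12: A-G = 20 → U
  i=13: Y-A = 24 → Y
  i=14: N-I =  5 → F
  i=15: L-I =  3 → D
  i=16: S-H = 11 → L
  i=17: R-W = 21 → V
  i=18: C-I = 20 → U
  i=19: K-M = 24 → Y
  i=20: A-V =  5 → F
  i=21: Q-N =  3 → D
  i=22: L-A = 11 → L
  shifts repeat with period 6: UYFDLV

UYFDLV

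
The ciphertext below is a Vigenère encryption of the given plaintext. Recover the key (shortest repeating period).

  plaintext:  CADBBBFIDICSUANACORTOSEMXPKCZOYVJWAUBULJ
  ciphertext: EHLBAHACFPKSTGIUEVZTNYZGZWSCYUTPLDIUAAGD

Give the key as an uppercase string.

  i= 0: E-C =  2 → C
  i= 1: H-A =  7 → H
  i= 2: L-D =  8 → I
  i= 3: B-B =  0 → A
  i= 4: A-B = 25 → Z
  i= 5: H-B =  6 → G
  i= 6: A-F = 21 → V
  i= 7: C-I = 20 → U
  i= 8: F-D =  2 → C
  i= 9: P-I =  7 → H
  i=10: K-C =  8 → I
  i=11: S-S =  0 → A
  i=12: T-U = 25 → Z
  i=13: G-A =  6 → G
  i=14: I-N = 21 → V
  i=15: U-A = 20 → U
  i=16: E-C =  2 → C
  i=17: V-O =  7 → H
  i=18: Z-R =  8 → I
  i=19: T-T =  0 → A
  i=20: N-O = 25 → Z
  i=21: Y-S =  6 → G
  i=22: Z-E = 21 → V
  i=23: G-M = 20 → U
  i=24: Z-X =  2 → C
  i=25: W-P =  7 → H
  i=26: S-K =  8 → I
  i=27: C-C =  0 → A
  i=28: Y-Z = 25 → Z
  i=29: U-O =  6 → G
  i=30: T-Y = 21 → V
  i=31: P-V = 20 → U
  i=32: L-J =  2 → C
  i=33: D-W =  7 → H
  i=34: I-A =  8 → I
  i=35: U-U =  0 → A
  i=36: A-B = 25 → Z
  i=37: A-U =  6 → G
  i=38: G-L = 21 → V
  i=39: D-J = 20 → U
  shifts repeat with period 8: CHIAZGVU

CHIAZGVU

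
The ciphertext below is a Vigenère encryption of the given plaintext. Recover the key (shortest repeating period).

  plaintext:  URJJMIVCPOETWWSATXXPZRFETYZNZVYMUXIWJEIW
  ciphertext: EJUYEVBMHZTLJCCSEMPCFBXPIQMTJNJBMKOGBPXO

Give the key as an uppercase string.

KSLPSNG

  i= 0: E-U = 10 → K
  i= 1: J-R = 18 → S
  i= 2: U-J = 11 → L
  i= 3: Y-J = 15 → P
  i= 4: E-M = 18 → S
  i= 5: V-I = 13 → N
  i= 6: B-V =  6 → G
  i= 7: M-C = 10 → K
  i= 8: H-P = 18 → S
  i= 9: Z-O = 11 → L
  i=10: T-E = 15 → P
  i=11: L-T = 18 → S
  i=12: J-W = 13 → N
  i=13: C-W =  6 → G
  i=14: C-S = 10 → K
  i=15: S-A = 18 → S
  i=16: E-T = 11 → L
  i=17: M-X = 15 → P
  i=18: P-X = 18 → S
  i=19: C-P = 13 → N
  i=20: F-Z =  6 → G
  i=21: B-R = 10 → K
  i=22: X-F = 18 → S
  i=23: P-E = 11 → L
  i=24: I-T = 15 → P
  i=25: Q-Y = 18 → S
  i=26: M-Z = 13 → N
  i=27: T-N =  6 → G
  i=28: J-Z = 10 → K
  i=29: N-V = 18 → S
  i=30: J-Y = 11 → L
  i=31: B-M = 15 → P
  i=32: M-U = 18 → S
  i=33: K-X = 13 → N
  i=34: O-I =  6 → G
  i=35: G-W = 10 → K
  i=36: B-J = 18 → S
  i=37: P-E = 11 → L
  i=38: X-I = 15 → P
  i=39: O-W = 18 → S
  shifts repeat with period 7: KSLPSNG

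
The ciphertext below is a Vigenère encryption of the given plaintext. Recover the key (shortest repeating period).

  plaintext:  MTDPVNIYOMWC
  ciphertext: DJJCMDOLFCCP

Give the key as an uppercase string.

RQGN

  i= 0: D-M = 17 → R
  i= 1: J-T = 16 → Q
  i= 2: J-D =  6 → G
  i= 3: C-P = 13 → N
  i= 4: M-V = 17 → R
  i= 5: D-N = 16 → Q
  i= 6: O-I =  6 → G
  i= 7: L-Y = 13 → N
  i= 8: F-O = 17 → R
  i= 9: C-M = 16 → Q
  i=10: C-W =  6 → G
  i=11: P-C = 13 → N
  shifts repeat with period 4: RQGN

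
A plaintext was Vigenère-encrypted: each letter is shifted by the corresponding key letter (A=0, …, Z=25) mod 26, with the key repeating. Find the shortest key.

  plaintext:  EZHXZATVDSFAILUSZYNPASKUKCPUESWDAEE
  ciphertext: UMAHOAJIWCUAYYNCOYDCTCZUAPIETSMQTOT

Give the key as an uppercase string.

QNTKPA

  i= 0: U-E = 16 → Q
  i= 1: M-Z = 13 → N
  i= 2: A-H = 19 → T
  i= 3: H-X = 10 → K
  i= 4: O-Z = 15 → P
  i= 5: A-A =  0 → A
  i= 6: J-T = 16 → Q
  i= 7: I-V = 13 → N
  i= 8: W-D = 19 → T
  i= 9: C-S = 10 → K
  i=10: U-F = 15 → P
  i=11: A-A =  0 → A
  i=12: Y-I = 16 → Q
  i=13: Y-L = 13 → N
  i=14: N-U = 19 → T
  i=15: C-S = 10 → K
  i=16: O-Z = 15 → P
  i=17: Y-Y =  0 → A
  i=18: D-N = 16 → Q
  i=19: C-P = 13 → N
  i=20: T-A = 19 → T
  i=21: C-S = 10 → K
  i=22: Z-K = 15 → P
  i=23: U-U =  0 → A
  i=24: A-K = 16 → Q
  i=25: P-C = 13 → N
  i=26: I-P = 19 → T
  i=27: E-U = 10 → K
  i=28: T-E = 15 → P
  i=29: S-S =  0 → A
  i=30: M-W = 16 → Q
  i=31: Q-D = 13 → N
  i=32: T-A = 19 → T
  i=33: O-E = 10 → K
  i=34: T-E = 15 → P
  shifts repeat with period 6: QNTKPA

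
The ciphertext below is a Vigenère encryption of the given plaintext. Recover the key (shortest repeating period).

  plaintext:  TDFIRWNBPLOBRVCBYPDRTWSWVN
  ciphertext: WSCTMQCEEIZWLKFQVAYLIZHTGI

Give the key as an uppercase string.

DPXLVUP

  i= 0: W-T =  3 → D
  i= 1: S-D = 15 → P
  i= 2: C-F = 23 → X
  i= 3: T-I = 11 → L
  i= 4: M-R = 21 → V
  i= 5: Q-W = 20 → U
  i= 6: C-N = 15 → P
  i= 7: E-B =  3 → D
  i= 8: E-P = 15 → P
  i= 9: I-L = 23 → X
  i=10: Z-O = 11 → L
  i=11: W-B = 21 → V
  i=12: L-R = 20 → U
  i=13: K-V = 15 → P
  i=14: F-C =  3 → D
  i=15: Q-B = 15 → P
  i=16: V-Y = 23 → X
  i=17: A-P = 11 → L
  i=18: Y-D = 21 → V
  i=19: L-R = 20 → U
  i=20: I-T = 15 → P
  i=21: Z-W =  3 → D
  i=22: H-S = 15 → P
  i=23: T-W = 23 → X
  i=24: G-V = 11 → L
  i=25: I-N = 21 → V
  shifts repeat with period 7: DPXLVUP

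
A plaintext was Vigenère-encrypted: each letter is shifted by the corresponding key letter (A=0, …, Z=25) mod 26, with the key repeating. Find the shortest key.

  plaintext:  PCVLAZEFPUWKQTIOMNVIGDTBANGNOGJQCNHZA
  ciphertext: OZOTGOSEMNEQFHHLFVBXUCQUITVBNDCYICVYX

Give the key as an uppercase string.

ZXTIGPO

  i= 0: O-P = 25 → Z
  i= 1: Z-C = 23 → X
  i= 2: O-V = 19 → T
  i= 3: T-L =  8 → I
  i= 4: G-A =  6 → G
  i= 5: O-Z = 15 → P
  i= 6: S-E = 14 → O
  i= 7: E-F = 25 → Z
  i= 8: M-P = 23 → X
  i= 9: N-U = 19 → T
  i=10: E-W =  8 → I
  i=11: Q-K =  6 → G
  i=12: F-Q = 15 → P
  i=13: H-T = 14 → O
  i=14: H-I = 25 → Z
  i=15: L-O = 23 → X
  i=16: F-M = 19 → T
  i=17: V-N =  8 → I
  i=18: B-V =  6 → G
  i=19: X-I = 15 → P
  i=20: U-G = 14 → O
  i=21: C-D = 25 → Z
  i=22: Q-T = 23 → X
  i=23: U-B = 19 → T
  i=24: I-A =  8 → I
  i=25: T-N =  6 → G
  i=26: V-G = 15 → P
  i=27: B-N = 14 → O
  i=28: N-O = 25 → Z
  i=29: D-G = 23 → X
  i=30: C-J = 19 → T
  i=31: Y-Q =  8 → I
  i=32: I-C =  6 → G
  i=33: C-N = 15 → P
  i=34: V-H = 14 → O
  i=35: Y-Z = 25 → Z
  i=36: X-A = 23 → X
  shifts repeat with period 7: ZXTIGPO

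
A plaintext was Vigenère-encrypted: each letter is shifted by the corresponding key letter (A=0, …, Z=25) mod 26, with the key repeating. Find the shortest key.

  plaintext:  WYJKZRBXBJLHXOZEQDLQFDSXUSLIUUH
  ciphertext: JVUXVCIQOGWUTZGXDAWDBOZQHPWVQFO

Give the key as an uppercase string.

NXLNWLHT

  i= 0: J-W = 13 → N
  i= 1: V-Y = 23 → X
  i= 2: U-J = 11 → L
  i= 3: X-K = 13 → N
  i= 4: V-Z = 22 → W
  i= 5: C-R = 11 → L
  i= 6: I-B =  7 → H
  i= 7: Q-X = 19 → T
  i= 8: O-B = 13 → N
  i= 9: G-J = 23 → X
  i=10: W-L = 11 → L
  i=11: U-H = 13 → N
  i=12: T-X = 22 → W
  i=13: Z-O = 11 → L
  i=14: G-Z =  7 → H
  i=15: X-E = 19 → T
  i=16: D-Q = 13 → N
  i=17: A-D = 23 → X
  i=18: W-L = 11 → L
  i=19: D-Q = 13 → N
  i=20: B-F = 22 → W
  i=21: O-D = 11 → L
  i=22: Z-S =  7 → H
  i=23: Q-X = 19 → T
  i=24: H-U = 13 → N
  i=25: P-S = 23 → X
  i=26: W-L = 11 → L
  i=27: V-I = 13 → N
  i=28: Q-U = 22 → W
  i=29: F-U = 11 → L
  i=30: O-H =  7 → H
  shifts repeat with period 8: NXLNWLHT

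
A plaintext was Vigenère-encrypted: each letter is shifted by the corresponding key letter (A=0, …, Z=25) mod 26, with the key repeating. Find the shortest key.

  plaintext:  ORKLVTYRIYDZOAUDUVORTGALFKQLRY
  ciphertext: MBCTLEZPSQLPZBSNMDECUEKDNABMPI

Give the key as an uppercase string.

  i= 0: M-O = 24 → Y
  i= 1: B-R = 10 → K
  i= 2: C-K = 18 → S
  i= 3: T-L =  8 → I
  i= 4: L-V = 16 → Q
  i= 5: E-T = 11 → L
  i= 6: Z-Y =  1 → B
  i= 7: P-R = 24 → Y
  i= 8: S-I = 10 → K
  i= 9: Q-Y = 18 → S
  i=10: L-D =  8 → I
  i=11: P-Z = 16 → Q
  i=12: Z-O = 11 → L
  i=13: B-A =  1 → B
  i=14: S-U = 24 → Y
  i=15: N-D = 10 → K
  i=16: M-U = 18 → S
  i=17: D-V =  8 → I
  i=18: E-O = 16 → Q
  i=19: C-R = 11 → L
  i=20: U-T =  1 → B
  i=21: E-G = 24 → Y
  i=22: K-A = 10 → K
  i=23: D-L = 18 → S
  i=24: N-F =  8 → I
  i=25: A-K = 16 → Q
  i=26: B-Q = 11 → L
  i=27: M-L =  1 → B
  i=28: P-R = 24 → Y
  i=29: I-Y = 10 → K
  shifts repeat with period 7: YKSIQLB

YKSIQLB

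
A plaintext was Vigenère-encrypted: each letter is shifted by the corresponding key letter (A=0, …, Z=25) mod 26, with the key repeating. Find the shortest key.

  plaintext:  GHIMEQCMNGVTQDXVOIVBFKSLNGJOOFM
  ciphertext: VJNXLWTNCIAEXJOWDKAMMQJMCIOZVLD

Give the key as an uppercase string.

  i= 0: V-G = 15 → P
  i= 1: J-H =  2 → C
  i= 2: N-I =  5 → F
  i= 3: X-M = 11 → L
  i= 4: L-E =  7 → H
  i= 5: W-Q =  6 → G
  i= 6: T-C = 17 → R
  i= 7: N-M =  1 → B
  i= 8: C-N = 15 → P
  i= 9: I-G =  2 → C
  i=10: A-V =  5 → F
  i=11: E-T = 11 → L
  i=12: X-Q =  7 → H
  i=13: J-D =  6 → G
  i=14: O-X = 17 → R
  i=15: W-V =  1 → B
  i=16: D-O = 15 → P
  i=17: K-I =  2 → C
  i=18: A-V =  5 → F
  i=19: M-B = 11 → L
  i=20: M-F =  7 → H
  i=21: Q-K =  6 → G
  i=22: J-S = 17 → R
  i=23: M-L =  1 → B
  i=24: C-N = 15 → P
  i=25: I-G =  2 → C
  i=26: O-J =  5 → F
  i=27: Z-O = 11 → L
  i=28: V-O =  7 → H
  i=29: L-F =  6 → G
  i=30: D-M = 17 → R
  shifts repeat with period 8: PCFLHGRB

PCFLHGRB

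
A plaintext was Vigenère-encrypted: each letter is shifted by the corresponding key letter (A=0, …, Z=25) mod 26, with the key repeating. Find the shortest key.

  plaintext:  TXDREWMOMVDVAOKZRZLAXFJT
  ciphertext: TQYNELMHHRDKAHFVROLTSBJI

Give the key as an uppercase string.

ATVWAP

  i= 0: T-T =  0 → A
  i= 1: Q-X = 19 → T
  i= 2: Y-D = 21 → V
  i= 3: N-R = 22 → W
  i= 4: E-E =  0 → A
  i= 5: L-W = 15 → P
  i= 6: M-M =  0 → A
  i= 7: H-O = 19 → T
  i= 8: H-M = 21 → V
  i= 9: R-V = 22 → W
  i=10: D-D =  0 → A
  i=11: K-V = 15 → P
  i=12: A-A =  0 → A
  i=13: H-O = 19 → T
  i=14: F-K = 21 → V
  i=15: V-Z = 22 → W
  i=16: R-R =  0 → A
  i=17: O-Z = 15 → P
  i=18: L-L =  0 → A
  i=19: T-A = 19 → T
  i=20: S-X = 21 → V
  i=21: B-F = 22 → W
  i=22: J-J =  0 → A
  i=23: I-T = 15 → P
  shifts repeat with period 6: ATVWAP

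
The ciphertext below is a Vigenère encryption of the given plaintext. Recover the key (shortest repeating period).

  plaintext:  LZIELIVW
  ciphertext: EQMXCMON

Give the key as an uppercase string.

  i= 0: E-L = 19 → T
  i= 1: Q-Z = 17 → R
  i= 2: M-I =  4 → E
  i= 3: X-E = 19 → T
  i= 4: C-L = 17 → R
  i= 5: M-I =  4 → E
  i= 6: O-V = 19 → T
  i= 7: N-W = 17 → R
  shifts repeat with period 3: TRE

TRE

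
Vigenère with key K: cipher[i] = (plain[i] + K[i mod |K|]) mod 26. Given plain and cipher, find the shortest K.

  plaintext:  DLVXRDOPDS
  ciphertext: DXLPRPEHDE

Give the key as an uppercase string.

  i= 0: D-D =  0 → A
  i= 1: X-L = 12 → M
  i= 2: L-V = 16 → Q
  i= 3: P-X = 18 → S
  i= 4: R-R =  0 → A
  i= 5: P-D = 12 → M
  i= 6: E-O = 16 → Q
  i= 7: H-P = 18 → S
  i= 8: D-D =  0 → A
  i= 9: E-S = 12 → M
  shifts repeat with period 4: AMQS

AMQS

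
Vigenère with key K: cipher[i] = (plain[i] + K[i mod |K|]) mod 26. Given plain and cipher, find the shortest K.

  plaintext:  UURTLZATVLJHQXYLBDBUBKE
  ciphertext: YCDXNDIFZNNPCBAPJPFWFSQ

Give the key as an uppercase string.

EIMEC

  i= 0: Y-U =  4 → E
  i= 1: C-U =  8 → I
  i= 2: D-R = 12 → M
  i= 3: X-T =  4 → E
  i= 4: N-L =  2 → C
  i= 5: D-Z =  4 → E
  i= 6: I-A =  8 → I
  i= 7: F-T = 12 → M
  i= 8: Z-V =  4 → E
  i= 9: N-L =  2 → C
  i=10: N-J =  4 → E
  i=11: P-H =  8 → I
  i=12: C-Q = 12 → M
  i=13: B-X =  4 → E
  i=14: A-Y =  2 → C
  i=15: P-L =  4 → E
  i=16: J-B =  8 → I
  i=17: P-D = 12 → M
  i=18: F-B =  4 → E
  i=19: W-U =  2 → C
  i=20: F-B =  4 → E
  i=21: S-K =  8 → I
  i=22: Q-E = 12 → M
  shifts repeat with period 5: EIMEC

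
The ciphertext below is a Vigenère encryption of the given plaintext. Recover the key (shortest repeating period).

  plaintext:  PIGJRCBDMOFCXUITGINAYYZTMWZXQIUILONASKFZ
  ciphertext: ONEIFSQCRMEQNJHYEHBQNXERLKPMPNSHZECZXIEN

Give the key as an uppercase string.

  i= 0: O-P = 25 → Z
  i= 1: N-I =  5 → F
  i= 2: E-G = 24 → Y
  i= 3: I-J = 25 → Z
  i= 4: F-R = 14 → O
  i= 5: S-C = 16 → Q
  i= 6: Q-B = 15 → P
  i= 7: C-D = 25 → Z
  i= 8: R-M =  5 → F
  i= 9: M-O = 24 → Y
  i=10: E-F = 25 → Z
  i=11: Q-C = 14 → O
  i=12: N-X = 16 → Q
  i=13: J-U = 15 → P
  i=14: H-I = 25 → Z
  i=15: Y-T =  5 → F
  i=16: E-G = 24 → Y
  i=17: H-I = 25 → Z
  i=18: B-N = 14 → O
  i=19: Q-A = 16 → Q
  i=20: N-Y = 15 → P
  i=21: X-Y = 25 → Z
  i=22: E-Z =  5 → F
  i=23: R-T = 24 → Y
  i=24: L-M = 25 → Z
  i=25: K-W = 14 → O
  i=26: P-Z = 16 → Q
  i=27: M-X = 15 → P
  i=28: P-Q = 25 → Z
  i=29: N-I =  5 → F
  i=30: S-U = 24 → Y
  i=31: H-I = 25 → Z
  i=32: Z-L = 14 → O
  i=33: E-O = 16 → Q
  i=34: C-N = 15 → P
  i=35: Z-A = 25 → Z
  i=36: X-S =  5 → F
  i=37: I-K = 24 → Y
  i=38: E-F = 25 → Z
  i=39: N-Z = 14 → O
  shifts repeat with period 7: ZFYZOQP

ZFYZOQP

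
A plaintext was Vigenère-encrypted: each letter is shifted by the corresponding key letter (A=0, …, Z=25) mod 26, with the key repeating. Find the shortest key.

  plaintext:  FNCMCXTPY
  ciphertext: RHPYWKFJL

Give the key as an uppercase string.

MUN

  i= 0: R-F = 12 → M
  i= 1: H-N = 20 → U
  i= 2: P-C = 13 → N
  i= 3: Y-M = 12 → M
  i= 4: W-C = 20 → U
  i= 5: K-X = 13 → N
  i= 6: F-T = 12 → M
  i= 7: J-P = 20 → U
  i= 8: L-Y = 13 → N
  shifts repeat with period 3: MUN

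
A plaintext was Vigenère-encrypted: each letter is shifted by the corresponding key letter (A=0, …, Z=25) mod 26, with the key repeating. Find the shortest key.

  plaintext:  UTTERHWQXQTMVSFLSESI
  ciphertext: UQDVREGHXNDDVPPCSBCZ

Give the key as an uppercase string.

  i= 0: U-U =  0 → A
  i= 1: Q-T = 23 → X
  i= 2: D-T = 10 → K
  i= 3: V-E = 17 → R
  i= 4: R-R =  0 → A
  i= 5: E-H = 23 → X
  i= 6: G-W = 10 → K
  i= 7: H-Q = 17 → R
  i= 8: X-X =  0 → A
  i= 9: N-Q = 23 → X
  i=10: D-T = 10 → K
  i=11: D-M = 17 → R
  i=12: V-V =  0 → A
  i=13: P-S = 23 → X
  i=14: P-F = 10 → K
  i=15: C-L = 17 → R
  i=16: S-S =  0 → A
  i=17: B-E = 23 → X
  i=18: C-S = 10 → K
  i=19: Z-I = 17 → R
  shifts repeat with period 4: AXKR

AXKR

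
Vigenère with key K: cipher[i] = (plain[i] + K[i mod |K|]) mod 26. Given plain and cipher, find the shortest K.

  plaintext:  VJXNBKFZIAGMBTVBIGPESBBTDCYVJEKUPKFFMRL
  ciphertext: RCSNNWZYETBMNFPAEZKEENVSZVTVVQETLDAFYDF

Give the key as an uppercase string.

WTVAMMUZ

  i= 0: R-V = 22 → W
  i= 1: C-J = 19 → T
  i= 2: S-X = 21 → V
  i= 3: N-N =  0 → A
  i= 4: N-B = 12 → M
  i= 5: W-K = 12 → M
  i= 6: Z-F = 20 → U
  i= 7: Y-Z = 25 → Z
  i= 8: E-I = 22 → W
  i= 9: T-A = 19 → T
  i=10: B-G = 21 → V
  i=11: M-M =  0 → A
  i=12: N-B = 12 → M
  i=13: F-T = 12 → M
  i=14: P-V = 20 → U
  i=15: A-B = 25 → Z
  i=16: E-I = 22 → W
  i=17: Z-G = 19 → T
  i=18: K-P = 21 → V
  i=19: E-E =  0 → A
  i=20: E-S = 12 → M
  i=21: N-B = 12 → M
  i=22: V-B = 20 → U
  i=23: S-T = 25 → Z
  i=24: Z-D = 22 → W
  i=25: V-C = 19 → T
  i=26: T-Y = 21 → V
  i=27: V-V =  0 → A
  i=28: V-J = 12 → M
  i=29: Q-E = 12 → M
  i=30: E-K = 20 → U
  i=31: T-U = 25 → Z
  i=32: L-P = 22 → W
  i=33: D-K = 19 → T
  i=34: A-F = 21 → V
  i=35: F-F =  0 → A
  i=36: Y-M = 12 → M
  i=37: D-R = 12 → M
  i=38: F-L = 20 → U
  shifts repeat with period 8: WTVAMMUZ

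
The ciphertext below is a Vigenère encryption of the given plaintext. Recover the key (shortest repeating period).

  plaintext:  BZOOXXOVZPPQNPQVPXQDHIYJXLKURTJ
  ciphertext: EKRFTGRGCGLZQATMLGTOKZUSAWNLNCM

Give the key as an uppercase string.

  i= 0: E-B =  3 → D
  i= 1: K-Z = 11 → L
  i= 2: R-O =  3 → D
  i= 3: F-O = 17 → R
  i= 4: T-X = 22 → W
  i= 5: G-X =  9 → J
  i= 6: R-O =  3 → D
  i= 7: G-V = 11 → L
  i= 8: C-Z =  3 → D
  i= 9: G-P = 17 → R
  i=10: L-P = 22 → W
  i=11: Z-Q =  9 → J
  i=12: Q-N =  3 → D
  i=13: A-P = 11 → L
  i=14: T-Q =  3 → D
  i=15: M-V = 17 → R
  i=16: L-P = 22 → W
  i=17: G-X =  9 → J
  i=18: T-Q =  3 → D
  i=19: O-D = 11 → L
  i=20: K-H =  3 → D
  i=21: Z-I = 17 → R
  i=22: U-Y = 22 → W
  i=23: S-J =  9 → J
  i=24: A-X =  3 → D
  i=25: W-L = 11 → L
  i=26: N-K =  3 → D
  i=27: L-U = 17 → R
  i=28: N-R = 22 → W
  i=29: C-T =  9 → J
  i=30: M-J =  3 → D
  shifts repeat with period 6: DLDRWJ

DLDRWJ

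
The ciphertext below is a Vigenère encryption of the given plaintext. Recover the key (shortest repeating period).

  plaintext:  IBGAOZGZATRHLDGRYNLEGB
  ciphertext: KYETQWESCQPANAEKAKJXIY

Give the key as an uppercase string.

CXYT

  i= 0: K-I =  2 → C
  i= 1: Y-B = 23 → X
  i= 2: E-G = 24 → Y
  i= 3: T-A = 19 → T
  i= 4: Q-O =  2 → C
  i= 5: W-Z = 23 → X
  i= 6: E-G = 24 → Y
  i= 7: S-Z = 19 → T
  i= 8: C-A =  2 → C
  i= 9: Q-T = 23 → X
  i=10: P-R = 24 → Y
  i=11: A-H = 19 → T
  i=12: N-L =  2 → C
  i=13: A-D = 23 → X
  i=14: E-G = 24 → Y
  i=15: K-R = 19 → T
  i=16: A-Y =  2 → C
  i=17: K-N = 23 → X
  i=18: J-L = 24 → Y
  i=19: X-E = 19 → T
  i=20: I-G =  2 → C
  i=21: Y-B = 23 → X
  shifts repeat with period 4: CXYT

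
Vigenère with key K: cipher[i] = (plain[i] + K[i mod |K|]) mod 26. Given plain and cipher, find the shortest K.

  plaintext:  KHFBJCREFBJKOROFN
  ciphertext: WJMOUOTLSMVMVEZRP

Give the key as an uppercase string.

MCHNL

  i= 0: W-K = 12 → M
  i= 1: J-H =  2 → C
  i= 2: M-F =  7 → H
  i= 3: O-B = 13 → N
  i= 4: U-J = 11 → L
  i= 5: O-C = 12 → M
  i= 6: T-R =  2 → C
  i= 7: L-E =  7 → H
  i= 8: S-F = 13 → N
  i= 9: M-B = 11 → L
  i=10: V-J = 12 → M
  i=11: M-K =  2 → C
  i=12: V-O =  7 → H
  i=13: E-R = 13 → N
  i=14: Z-O = 11 → L
  i=15: R-F = 12 → M
  i=16: P-N =  2 → C
  shifts repeat with period 5: MCHNL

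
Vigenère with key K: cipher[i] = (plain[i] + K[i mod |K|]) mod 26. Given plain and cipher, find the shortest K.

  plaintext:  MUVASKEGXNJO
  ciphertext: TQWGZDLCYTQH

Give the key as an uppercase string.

HWBGHT

  i= 0: T-M =  7 → H
  i= 1: Q-U = 22 → W
  i= 2: W-V =  1 → B
  i= 3: G-A =  6 → G
  i= 4: Z-S =  7 → H
  i= 5: D-K = 19 → T
  i= 6: L-E =  7 → H
  i= 7: C-G = 22 → W
  i= 8: Y-X =  1 → B
  i= 9: T-N =  6 → G
  i=10: Q-J =  7 → H
  i=11: H-O = 19 → T
  shifts repeat with period 6: HWBGHT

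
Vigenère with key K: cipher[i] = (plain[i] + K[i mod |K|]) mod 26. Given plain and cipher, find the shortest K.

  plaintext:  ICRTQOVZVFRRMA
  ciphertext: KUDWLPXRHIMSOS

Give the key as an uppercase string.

  i= 0: K-I =  2 → C
  i= 1: U-C = 18 → S
  i= 2: D-R = 12 → M
  i= 3: W-T =  3 → D
  i= 4: L-Q = 21 → V
  i= 5: P-O =  1 → B
  i= 6: X-V =  2 → C
  i= 7: R-Z = 18 → S
  i= 8: H-V = 12 → M
  i= 9: I-F =  3 → D
  i=10: M-R = 21 → V
  i=11: S-R =  1 → B
  i=12: O-M =  2 → C
  i=13: S-A = 18 → S
  shifts repeat with period 6: CSMDVB

CSMDVB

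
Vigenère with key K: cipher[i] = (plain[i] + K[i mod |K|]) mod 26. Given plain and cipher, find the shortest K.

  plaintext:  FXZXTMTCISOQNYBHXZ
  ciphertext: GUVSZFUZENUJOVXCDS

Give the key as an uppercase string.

BXWVGT

  i= 0: G-F =  1 → B
  i= 1: U-X = 23 → X
  i= 2: V-Z = 22 → W
  i= 3: S-X = 21 → V
  i= 4: Z-T =  6 → G
  i= 5: F-M = 19 → T
  i= 6: U-T =  1 → B
  i= 7: Z-C = 23 → X
  i= 8: E-I = 22 → W
  i= 9: N-S = 21 → V
  i=10: U-O =  6 → G
  i=11: J-Q = 19 → T
  i=12: O-N =  1 → B
  i=13: V-Y = 23 → X
  i=14: X-B = 22 → W
  i=15: C-H = 21 → V
  i=16: D-X =  6 → G
  i=17: S-Z = 19 → T
  shifts repeat with period 6: BXWVGT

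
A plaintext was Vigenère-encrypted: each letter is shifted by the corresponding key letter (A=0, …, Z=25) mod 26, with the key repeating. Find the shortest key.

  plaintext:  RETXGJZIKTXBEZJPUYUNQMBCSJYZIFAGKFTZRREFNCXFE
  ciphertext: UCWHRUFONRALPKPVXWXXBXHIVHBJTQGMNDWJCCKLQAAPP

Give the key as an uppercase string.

DYDKLLGG

  i= 0: U-R =  3 → D
  i= 1: C-E = 24 → Y
  i= 2: W-T =  3 → D
  i= 3: H-X = 10 → K
  i= 4: R-G = 11 → L
  i= 5: U-J = 11 → L
  i= 6: F-Z =  6 → G
  i= 7: O-I =  6 → G
  i= 8: N-K =  3 → D
  i= 9: R-T = 24 → Y
  i=10: A-X =  3 → D
  i=11: L-B = 10 → K
  i=12: P-E = 11 → L
  i=13: K-Z = 11 → L
  i=14: P-J =  6 → G
  i=15: V-P =  6 → G
  i=16: X-U =  3 → D
  i=17: W-Y = 24 → Y
  i=18: X-U =  3 → D
  i=19: X-N = 10 → K
  i=20: B-Q = 11 → L
  i=21: X-M = 11 → L
  i=22: H-B =  6 → G
  i=23: I-C =  6 → G
  i=24: V-S =  3 → D
  i=25: H-J = 24 → Y
  i=26: B-Y =  3 → D
  i=27: J-Z = 10 → K
  i=28: T-I = 11 → L
  i=29: Q-F = 11 → L
  i=30: G-A =  6 → G
  i=31: M-G =  6 → G
  i=32: N-K =  3 → D
  i=33: D-F = 24 → Y
  i=34: W-T =  3 → D
  i=35: J-Z = 10 → K
  i=36: C-R = 11 → L
  i=37: C-R = 11 → L
  i=38: K-E =  6 → G
  i=39: L-F =  6 → G
  i=40: Q-N =  3 → D
  i=41: A-C = 24 → Y
  i=42: A-X =  3 → D
  i=43: P-F = 10 → K
  i=44: P-E = 11 → L
  shifts repeat with period 8: DYDKLLGG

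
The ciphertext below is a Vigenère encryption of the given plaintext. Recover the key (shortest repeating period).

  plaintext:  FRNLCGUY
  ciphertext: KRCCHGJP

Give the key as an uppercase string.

FAPR

  i= 0: K-F =  5 → F
  i= 1: R-R =  0 → A
  i= 2: C-N = 15 → P
  i= 3: C-L = 17 → R
  i= 4: H-C =  5 → F
  i= 5: G-G =  0 → A
  i= 6: J-U = 15 → P
  i= 7: P-Y = 17 → R
  shifts repeat with period 4: FAPR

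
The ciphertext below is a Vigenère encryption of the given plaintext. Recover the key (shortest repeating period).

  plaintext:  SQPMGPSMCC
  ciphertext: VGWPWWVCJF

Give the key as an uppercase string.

DQH

  i= 0: V-S =  3 → D
  i= 1: G-Q = 16 → Q
  i= 2: W-P =  7 → H
  i= 3: P-M =  3 → D
  i= 4: W-G = 16 → Q
  i= 5: W-P =  7 → H
  i= 6: V-S =  3 → D
  i= 7: C-M = 16 → Q
  i= 8: J-C =  7 → H
  i= 9: F-C =  3 → D
  shifts repeat with period 3: DQH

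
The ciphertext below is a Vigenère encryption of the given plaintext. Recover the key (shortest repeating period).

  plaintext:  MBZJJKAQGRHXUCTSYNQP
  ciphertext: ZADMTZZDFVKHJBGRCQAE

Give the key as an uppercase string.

  i= 0: Z-M = 13 → N
  i= 1: A-B = 25 → Z
  i= 2: D-Z =  4 → E
  i= 3: M-J =  3 → D
  i= 4: T-J = 10 → K
  i= 5: Z-K = 15 → P
  i= 6: Z-A = 25 → Z
  i= 7: D-Q = 13 → N
  i= 8: F-G = 25 → Z
  i= 9: V-R =  4 → E
  i=10: K-H =  3 → D
  i=11: H-X = 10 → K
  i=12: J-U = 15 → P
  i=13: B-C = 25 → Z
  i=14: G-T = 13 → N
  i=15: R-S = 25 → Z
  i=16: C-Y =  4 → E
  i=17: Q-N =  3 → D
  i=18: A-Q = 10 → K
  i=19: E-P = 15 → P
  shifts repeat with period 7: NZEDKPZ

NZEDKPZ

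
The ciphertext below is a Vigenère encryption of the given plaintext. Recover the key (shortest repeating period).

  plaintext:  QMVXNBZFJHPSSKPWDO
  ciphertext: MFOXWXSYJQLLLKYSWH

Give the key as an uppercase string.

WTTAJ

  i= 0: M-Q = 22 → W
  i= 1: F-M = 19 → T
  i= 2: O-V = 19 → T
  i= 3: X-X =  0 → A
  i= 4: W-N =  9 → J
  i= 5: X-B = 22 → W
  i= 6: S-Z = 19 → T
  i= 7: Y-F = 19 → T
  i= 8: J-J =  0 → A
  i= 9: Q-H =  9 → J
  i=10: L-P = 22 → W
  i=11: L-S = 19 → T
  i=12: L-S = 19 → T
  i=13: K-K =  0 → A
  i=14: Y-P =  9 → J
  i=15: S-W = 22 → W
  i=16: W-D = 19 → T
  i=17: H-O = 19 → T
  shifts repeat with period 5: WTTAJ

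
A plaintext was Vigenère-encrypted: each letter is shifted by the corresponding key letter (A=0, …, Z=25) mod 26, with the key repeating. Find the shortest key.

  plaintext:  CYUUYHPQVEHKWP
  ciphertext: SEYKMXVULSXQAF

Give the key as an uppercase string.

  i= 0: S-C = 16 → Q
  i= 1: E-Y =  6 → G
  i= 2: Y-U =  4 → E
  i= 3: K-U = 16 → Q
  i= 4: M-Y = 14 → O
  i= 5: X-H = 16 → Q
  i= 6: V-P =  6 → G
  i= 7: U-Q =  4 → E
  i= 8: L-V = 16 → Q
  i= 9: S-E = 14 → O
  i=10: X-H = 16 → Q
  i=11: Q-K =  6 → G
  i=12: A-W =  4 → E
  i=13: F-P = 16 → Q
  shifts repeat with period 5: QGEQO

QGEQO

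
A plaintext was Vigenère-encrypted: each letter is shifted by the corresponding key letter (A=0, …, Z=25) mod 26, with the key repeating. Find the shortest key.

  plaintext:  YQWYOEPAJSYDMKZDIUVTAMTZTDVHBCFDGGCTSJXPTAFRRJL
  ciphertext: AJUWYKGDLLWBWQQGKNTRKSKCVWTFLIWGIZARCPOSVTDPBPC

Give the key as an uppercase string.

  i= 0: A-Y =  2 → C
  i= 1: J-Q = 19 → T
  i= 2: U-W = 24 → Y
  i= 3: W-Y = 24 → Y
  i= 4: Y-O = 10 → K
  i= 5: K-E =  6 → G
  i= 6: G-P = 17 → R
  i= 7: D-A =  3 → D
  i= 8: L-J =  2 → C
  i= 9: L-S = 19 → T
  i=10: W-Y = 24 → Y
  i=11: B-D = 24 → Y
  i=12: W-M = 10 → K
  i=13: Q-K =  6 → G
  i=14: Q-Z = 17 → R
  i=15: G-D =  3 → D
  i=16: K-I =  2 → C
  i=17: N-U = 19 → T
  i=18: T-V = 24 → Y
  i=19: R-T = 24 → Y
  i=20: K-A = 10 → K
  i=21: S-M =  6 → G
  i=22: K-T = 17 → R
  i=23: C-Z =  3 → D
  i=24: V-T =  2 → C
  i=25: W-D = 19 → T
  i=26: T-V = 24 → Y
  i=27: F-H = 24 → Y
  i=28: L-B = 10 → K
  i=29: I-C =  6 → G
  i=30: W-F = 17 → R
  i=31: G-D =  3 → D
  i=32: I-G =  2 → C
  i=33: Z-G = 19 → T
  i=34: A-C = 24 → Y
  i=35: R-T = 24 → Y
  i=36: C-S = 10 → K
  i=37: P-J =  6 → G
  i=38: O-X = 17 → R
  i=39: S-P =  3 → D
  i=40: V-T =  2 → C
  i=41: T-A = 19 → T
  i=42: D-F = 24 → Y
  i=43: P-R = 24 → Y
  i=44: B-R = 10 → K
  i=45: P-J =  6 → G
  i=46: C-L = 17 → R
  shifts repeat with period 8: CTYYKGRD

CTYYKGRD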